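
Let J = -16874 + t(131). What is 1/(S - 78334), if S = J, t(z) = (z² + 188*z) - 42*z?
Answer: -1/58921 ≈ -1.6972e-5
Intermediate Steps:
t(z) = z² + 146*z
J = 19413 (J = -16874 + 131*(146 + 131) = -16874 + 131*277 = -16874 + 36287 = 19413)
S = 19413
1/(S - 78334) = 1/(19413 - 78334) = 1/(-58921) = -1/58921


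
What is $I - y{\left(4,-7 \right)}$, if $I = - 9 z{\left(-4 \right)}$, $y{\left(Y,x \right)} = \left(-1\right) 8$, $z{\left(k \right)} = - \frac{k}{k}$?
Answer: $17$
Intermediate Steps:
$z{\left(k \right)} = -1$ ($z{\left(k \right)} = \left(-1\right) 1 = -1$)
$y{\left(Y,x \right)} = -8$
$I = 9$ ($I = \left(-9\right) \left(-1\right) = 9$)
$I - y{\left(4,-7 \right)} = 9 - -8 = 9 + 8 = 17$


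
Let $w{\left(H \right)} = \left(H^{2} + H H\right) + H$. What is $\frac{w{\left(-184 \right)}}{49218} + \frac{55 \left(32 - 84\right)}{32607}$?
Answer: $\frac{343520336}{267475221} \approx 1.2843$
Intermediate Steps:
$w{\left(H \right)} = H + 2 H^{2}$ ($w{\left(H \right)} = \left(H^{2} + H^{2}\right) + H = 2 H^{2} + H = H + 2 H^{2}$)
$\frac{w{\left(-184 \right)}}{49218} + \frac{55 \left(32 - 84\right)}{32607} = \frac{\left(-184\right) \left(1 + 2 \left(-184\right)\right)}{49218} + \frac{55 \left(32 - 84\right)}{32607} = - 184 \left(1 - 368\right) \frac{1}{49218} + 55 \left(-52\right) \frac{1}{32607} = \left(-184\right) \left(-367\right) \frac{1}{49218} - \frac{2860}{32607} = 67528 \cdot \frac{1}{49218} - \frac{2860}{32607} = \frac{33764}{24609} - \frac{2860}{32607} = \frac{343520336}{267475221}$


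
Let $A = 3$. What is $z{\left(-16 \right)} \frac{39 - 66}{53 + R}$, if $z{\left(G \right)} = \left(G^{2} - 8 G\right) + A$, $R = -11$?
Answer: $- \frac{3483}{14} \approx -248.79$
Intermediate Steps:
$z{\left(G \right)} = 3 + G^{2} - 8 G$ ($z{\left(G \right)} = \left(G^{2} - 8 G\right) + 3 = 3 + G^{2} - 8 G$)
$z{\left(-16 \right)} \frac{39 - 66}{53 + R} = \left(3 + \left(-16\right)^{2} - -128\right) \frac{39 - 66}{53 - 11} = \left(3 + 256 + 128\right) \left(- \frac{27}{42}\right) = 387 \left(\left(-27\right) \frac{1}{42}\right) = 387 \left(- \frac{9}{14}\right) = - \frac{3483}{14}$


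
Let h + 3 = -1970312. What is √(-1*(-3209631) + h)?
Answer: 2*√309829 ≈ 1113.2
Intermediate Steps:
h = -1970315 (h = -3 - 1970312 = -1970315)
√(-1*(-3209631) + h) = √(-1*(-3209631) - 1970315) = √(3209631 - 1970315) = √1239316 = 2*√309829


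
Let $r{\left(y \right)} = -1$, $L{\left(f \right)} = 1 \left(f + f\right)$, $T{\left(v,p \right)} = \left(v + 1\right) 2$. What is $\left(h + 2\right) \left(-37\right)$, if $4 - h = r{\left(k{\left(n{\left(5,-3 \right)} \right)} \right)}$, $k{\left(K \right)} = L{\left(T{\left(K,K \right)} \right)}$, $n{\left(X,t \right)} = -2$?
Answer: $-259$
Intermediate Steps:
$T{\left(v,p \right)} = 2 + 2 v$ ($T{\left(v,p \right)} = \left(1 + v\right) 2 = 2 + 2 v$)
$L{\left(f \right)} = 2 f$ ($L{\left(f \right)} = 1 \cdot 2 f = 2 f$)
$k{\left(K \right)} = 4 + 4 K$ ($k{\left(K \right)} = 2 \left(2 + 2 K\right) = 4 + 4 K$)
$h = 5$ ($h = 4 - -1 = 4 + 1 = 5$)
$\left(h + 2\right) \left(-37\right) = \left(5 + 2\right) \left(-37\right) = 7 \left(-37\right) = -259$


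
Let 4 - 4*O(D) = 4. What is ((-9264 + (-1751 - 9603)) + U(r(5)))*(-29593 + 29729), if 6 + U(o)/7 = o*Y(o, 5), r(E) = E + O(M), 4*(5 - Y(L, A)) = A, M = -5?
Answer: -2791910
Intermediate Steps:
Y(L, A) = 5 - A/4
O(D) = 0 (O(D) = 1 - ¼*4 = 1 - 1 = 0)
r(E) = E (r(E) = E + 0 = E)
U(o) = -42 + 105*o/4 (U(o) = -42 + 7*(o*(5 - ¼*5)) = -42 + 7*(o*(5 - 5/4)) = -42 + 7*(o*(15/4)) = -42 + 7*(15*o/4) = -42 + 105*o/4)
((-9264 + (-1751 - 9603)) + U(r(5)))*(-29593 + 29729) = ((-9264 + (-1751 - 9603)) + (-42 + (105/4)*5))*(-29593 + 29729) = ((-9264 - 11354) + (-42 + 525/4))*136 = (-20618 + 357/4)*136 = -82115/4*136 = -2791910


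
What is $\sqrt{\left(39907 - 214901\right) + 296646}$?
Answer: $2 \sqrt{30413} \approx 348.79$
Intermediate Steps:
$\sqrt{\left(39907 - 214901\right) + 296646} = \sqrt{-174994 + 296646} = \sqrt{121652} = 2 \sqrt{30413}$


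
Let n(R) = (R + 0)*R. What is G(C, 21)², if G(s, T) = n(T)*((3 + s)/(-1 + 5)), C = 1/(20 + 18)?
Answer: 2572011225/23104 ≈ 1.1132e+5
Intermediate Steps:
C = 1/38 ≈ 0.026316
n(R) = R² (n(R) = R*R = R²)
G(s, T) = T²*(¾ + s/4) (G(s, T) = T²*((3 + s)/(-1 + 5)) = T²*((3 + s)/4) = T²*((3 + s)*(¼)) = T²*(¾ + s/4))
G(C, 21)² = ((¼)*21²*(3 + 1/38))² = ((¼)*441*(115/38))² = (50715/152)² = 2572011225/23104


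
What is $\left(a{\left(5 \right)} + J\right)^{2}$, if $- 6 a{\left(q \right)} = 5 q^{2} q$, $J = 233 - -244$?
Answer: $\frac{5004169}{36} \approx 1.39 \cdot 10^{5}$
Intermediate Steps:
$J = 477$ ($J = 233 + 244 = 477$)
$a{\left(q \right)} = - \frac{5 q^{3}}{6}$ ($a{\left(q \right)} = - \frac{5 q^{2} q}{6} = - \frac{5 q^{3}}{6}$)
$\left(a{\left(5 \right)} + J\right)^{2} = \left(- \frac{5 \cdot 5^{3}}{6} + 477\right)^{2} = \left(\left(- \frac{5}{6}\right) 125 + 477\right)^{2} = \left(- \frac{625}{6} + 477\right)^{2} = \left(\frac{2237}{6}\right)^{2} = \frac{5004169}{36}$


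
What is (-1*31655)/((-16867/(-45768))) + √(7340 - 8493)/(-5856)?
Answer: -1448786040/16867 - I*√1153/5856 ≈ -85895.0 - 0.0057985*I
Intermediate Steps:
(-1*31655)/((-16867/(-45768))) + √(7340 - 8493)/(-5856) = -31655/((-16867*(-1/45768))) + √(-1153)*(-1/5856) = -31655/16867/45768 + (I*√1153)*(-1/5856) = -31655*45768/16867 - I*√1153/5856 = -1448786040/16867 - I*√1153/5856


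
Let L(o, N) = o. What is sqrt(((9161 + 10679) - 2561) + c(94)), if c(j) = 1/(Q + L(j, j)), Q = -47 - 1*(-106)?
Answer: 2*sqrt(11235674)/51 ≈ 131.45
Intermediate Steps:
Q = 59 (Q = -47 + 106 = 59)
c(j) = 1/(59 + j)
sqrt(((9161 + 10679) - 2561) + c(94)) = sqrt(((9161 + 10679) - 2561) + 1/(59 + 94)) = sqrt((19840 - 2561) + 1/153) = sqrt(17279 + 1/153) = sqrt(2643688/153) = 2*sqrt(11235674)/51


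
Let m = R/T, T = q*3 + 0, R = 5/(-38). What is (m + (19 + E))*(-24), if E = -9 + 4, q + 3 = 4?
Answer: -6364/19 ≈ -334.95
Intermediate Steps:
q = 1 (q = -3 + 4 = 1)
R = -5/38 (R = 5*(-1/38) = -5/38 ≈ -0.13158)
E = -5
T = 3 (T = 1*3 + 0 = 3 + 0 = 3)
m = -5/114 (m = -5/38/3 = -5/38*⅓ = -5/114 ≈ -0.043860)
(m + (19 + E))*(-24) = (-5/114 + (19 - 5))*(-24) = (-5/114 + 14)*(-24) = (1591/114)*(-24) = -6364/19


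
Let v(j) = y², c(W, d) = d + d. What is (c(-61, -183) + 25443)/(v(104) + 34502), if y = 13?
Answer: 643/889 ≈ 0.72328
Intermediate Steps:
c(W, d) = 2*d
v(j) = 169 (v(j) = 13² = 169)
(c(-61, -183) + 25443)/(v(104) + 34502) = (2*(-183) + 25443)/(169 + 34502) = (-366 + 25443)/34671 = 25077*(1/34671) = 643/889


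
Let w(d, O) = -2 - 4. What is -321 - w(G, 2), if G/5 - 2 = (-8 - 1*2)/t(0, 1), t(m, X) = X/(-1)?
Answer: -315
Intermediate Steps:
t(m, X) = -X (t(m, X) = X*(-1) = -X)
G = 60 (G = 10 + 5*((-8 - 1*2)/((-1*1))) = 10 + 5*((-8 - 2)/(-1)) = 10 + 5*(-10*(-1)) = 10 + 5*10 = 10 + 50 = 60)
w(d, O) = -6
-321 - w(G, 2) = -321 - 1*(-6) = -321 + 6 = -315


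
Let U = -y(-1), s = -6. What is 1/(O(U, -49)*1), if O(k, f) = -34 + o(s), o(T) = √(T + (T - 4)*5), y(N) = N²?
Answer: -17/606 - I*√14/606 ≈ -0.028053 - 0.0061744*I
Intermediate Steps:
o(T) = √(-20 + 6*T) (o(T) = √(T + (-4 + T)*5) = √(T + (-20 + 5*T)) = √(-20 + 6*T))
U = -1 (U = -1*(-1)² = -1*1 = -1)
O(k, f) = -34 + 2*I*√14 (O(k, f) = -34 + √(-20 + 6*(-6)) = -34 + √(-20 - 36) = -34 + √(-56) = -34 + 2*I*√14)
1/(O(U, -49)*1) = 1/((-34 + 2*I*√14)*1) = 1/(-34 + 2*I*√14)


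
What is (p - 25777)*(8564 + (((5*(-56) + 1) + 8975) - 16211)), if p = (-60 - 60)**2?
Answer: -11934473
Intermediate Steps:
p = 14400 (p = (-120)**2 = 14400)
(p - 25777)*(8564 + (((5*(-56) + 1) + 8975) - 16211)) = (14400 - 25777)*(8564 + (((5*(-56) + 1) + 8975) - 16211)) = -11377*(8564 + (((-280 + 1) + 8975) - 16211)) = -11377*(8564 + ((-279 + 8975) - 16211)) = -11377*(8564 + (8696 - 16211)) = -11377*(8564 - 7515) = -11377*1049 = -11934473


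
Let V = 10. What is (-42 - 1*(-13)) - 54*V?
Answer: -569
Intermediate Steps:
(-42 - 1*(-13)) - 54*V = (-42 - 1*(-13)) - 54*10 = (-42 + 13) - 540 = -29 - 540 = -569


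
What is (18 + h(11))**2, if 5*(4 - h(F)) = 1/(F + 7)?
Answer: 3916441/8100 ≈ 483.51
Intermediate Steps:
h(F) = 4 - 1/(5*(7 + F)) (h(F) = 4 - 1/(5*(F + 7)) = 4 - 1/(5*(7 + F)))
(18 + h(11))**2 = (18 + (139 + 20*11)/(5*(7 + 11)))**2 = (18 + (1/5)*(139 + 220)/18)**2 = (18 + (1/5)*(1/18)*359)**2 = (18 + 359/90)**2 = (1979/90)**2 = 3916441/8100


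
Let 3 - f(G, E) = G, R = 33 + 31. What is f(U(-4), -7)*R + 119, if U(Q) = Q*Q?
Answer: -713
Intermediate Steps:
R = 64
U(Q) = Q**2
f(G, E) = 3 - G
f(U(-4), -7)*R + 119 = (3 - 1*(-4)**2)*64 + 119 = (3 - 1*16)*64 + 119 = (3 - 16)*64 + 119 = -13*64 + 119 = -832 + 119 = -713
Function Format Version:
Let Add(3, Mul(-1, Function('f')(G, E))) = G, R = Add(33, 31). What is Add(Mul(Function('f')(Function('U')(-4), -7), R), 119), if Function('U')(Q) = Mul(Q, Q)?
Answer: -713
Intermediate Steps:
R = 64
Function('U')(Q) = Pow(Q, 2)
Function('f')(G, E) = Add(3, Mul(-1, G))
Add(Mul(Function('f')(Function('U')(-4), -7), R), 119) = Add(Mul(Add(3, Mul(-1, Pow(-4, 2))), 64), 119) = Add(Mul(Add(3, Mul(-1, 16)), 64), 119) = Add(Mul(Add(3, -16), 64), 119) = Add(Mul(-13, 64), 119) = Add(-832, 119) = -713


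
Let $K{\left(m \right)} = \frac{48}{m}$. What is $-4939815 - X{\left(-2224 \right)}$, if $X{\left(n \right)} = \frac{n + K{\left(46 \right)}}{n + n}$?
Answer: $- \frac{63170360611}{12788} \approx -4.9398 \cdot 10^{6}$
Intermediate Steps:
$X{\left(n \right)} = \frac{\frac{24}{23} + n}{2 n}$ ($X{\left(n \right)} = \frac{n + \frac{48}{46}}{n + n} = \frac{n + 48 \cdot \frac{1}{46}}{2 n} = \left(n + \frac{24}{23}\right) \frac{1}{2 n} = \left(\frac{24}{23} + n\right) \frac{1}{2 n} = \frac{\frac{24}{23} + n}{2 n}$)
$-4939815 - X{\left(-2224 \right)} = -4939815 - \frac{24 + 23 \left(-2224\right)}{46 \left(-2224\right)} = -4939815 - \frac{1}{46} \left(- \frac{1}{2224}\right) \left(24 - 51152\right) = -4939815 - \frac{1}{46} \left(- \frac{1}{2224}\right) \left(-51128\right) = -4939815 - \frac{6391}{12788} = - \frac{63170360611}{12788}$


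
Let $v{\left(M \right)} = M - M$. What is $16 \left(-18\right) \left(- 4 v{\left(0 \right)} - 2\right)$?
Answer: $576$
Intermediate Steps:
$v{\left(M \right)} = 0$
$16 \left(-18\right) \left(- 4 v{\left(0 \right)} - 2\right) = 16 \left(-18\right) \left(\left(-4\right) 0 - 2\right) = - 288 \left(0 - 2\right) = \left(-288\right) \left(-2\right) = 576$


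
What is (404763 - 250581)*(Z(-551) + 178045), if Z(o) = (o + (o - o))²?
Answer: 74261143572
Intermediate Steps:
Z(o) = o² (Z(o) = (o + 0)² = o²)
(404763 - 250581)*(Z(-551) + 178045) = (404763 - 250581)*((-551)² + 178045) = 154182*(303601 + 178045) = 154182*481646 = 74261143572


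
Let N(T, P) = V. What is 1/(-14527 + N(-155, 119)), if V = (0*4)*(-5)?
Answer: -1/14527 ≈ -6.8837e-5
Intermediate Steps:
V = 0 (V = 0*(-5) = 0)
N(T, P) = 0
1/(-14527 + N(-155, 119)) = 1/(-14527 + 0) = 1/(-14527) = -1/14527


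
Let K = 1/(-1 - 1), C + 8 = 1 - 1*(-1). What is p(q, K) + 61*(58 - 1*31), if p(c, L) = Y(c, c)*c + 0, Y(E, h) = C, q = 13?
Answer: 1569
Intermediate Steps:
C = -6 (C = -8 + (1 - 1*(-1)) = -8 + (1 + 1) = -8 + 2 = -6)
K = -1/2 (K = 1/(-2) = -1/2 ≈ -0.50000)
Y(E, h) = -6
p(c, L) = -6*c (p(c, L) = -6*c + 0 = -6*c)
p(q, K) + 61*(58 - 1*31) = -6*13 + 61*(58 - 1*31) = -78 + 61*(58 - 31) = -78 + 61*27 = -78 + 1647 = 1569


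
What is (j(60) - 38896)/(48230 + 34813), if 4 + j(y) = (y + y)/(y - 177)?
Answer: -1517140/3238677 ≈ -0.46844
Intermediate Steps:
j(y) = -4 + 2*y/(-177 + y) (j(y) = -4 + (y + y)/(y - 177) = -4 + (2*y)/(-177 + y) = -4 + 2*y/(-177 + y))
(j(60) - 38896)/(48230 + 34813) = (2*(354 - 1*60)/(-177 + 60) - 38896)/(48230 + 34813) = (2*(354 - 60)/(-117) - 38896)/83043 = (2*(-1/117)*294 - 38896)*(1/83043) = (-196/39 - 38896)*(1/83043) = -1517140/39*1/83043 = -1517140/3238677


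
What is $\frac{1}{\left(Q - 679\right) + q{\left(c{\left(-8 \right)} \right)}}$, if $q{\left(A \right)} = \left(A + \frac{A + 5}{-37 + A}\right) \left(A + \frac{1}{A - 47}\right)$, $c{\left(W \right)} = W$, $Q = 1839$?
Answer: $\frac{275}{336493} \approx 0.00081725$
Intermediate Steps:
$q{\left(A \right)} = \left(A + \frac{1}{-47 + A}\right) \left(A + \frac{5 + A}{-37 + A}\right)$ ($q{\left(A \right)} = \left(A + \frac{5 + A}{-37 + A}\right) \left(A + \frac{1}{-47 + A}\right) = \left(A + \frac{1}{-47 + A}\right) \left(A + \frac{5 + A}{-37 + A}\right)$)
$\frac{1}{\left(Q - 679\right) + q{\left(c{\left(-8 \right)} \right)}} = \frac{1}{\left(1839 - 679\right) + \frac{5 + \left(-8\right)^{4} - -2168 - 83 \left(-8\right)^{3} + 1698 \left(-8\right)^{2}}{1739 + \left(-8\right)^{2} - -672}} = \frac{1}{\left(1839 - 679\right) + \frac{5 + 4096 + 2168 - -42496 + 1698 \cdot 64}{1739 + 64 + 672}} = \frac{1}{1160 + \frac{5 + 4096 + 2168 + 42496 + 108672}{2475}} = \frac{1}{1160 + \frac{1}{2475} \cdot 157437} = \frac{1}{1160 + \frac{17493}{275}} = \frac{1}{\frac{336493}{275}} = \frac{275}{336493}$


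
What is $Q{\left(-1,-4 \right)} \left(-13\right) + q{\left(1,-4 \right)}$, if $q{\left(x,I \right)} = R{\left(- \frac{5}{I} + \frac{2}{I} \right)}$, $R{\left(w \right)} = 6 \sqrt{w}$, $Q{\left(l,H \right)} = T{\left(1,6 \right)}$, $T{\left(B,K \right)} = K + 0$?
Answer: $-78 + 3 \sqrt{3} \approx -72.804$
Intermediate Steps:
$T{\left(B,K \right)} = K$
$Q{\left(l,H \right)} = 6$
$q{\left(x,I \right)} = 6 \sqrt{3} \sqrt{- \frac{1}{I}}$ ($q{\left(x,I \right)} = 6 \sqrt{- \frac{5}{I} + \frac{2}{I}} = 6 \sqrt{- \frac{3}{I}} = 6 \sqrt{3} \sqrt{- \frac{1}{I}}$)
$Q{\left(-1,-4 \right)} \left(-13\right) + q{\left(1,-4 \right)} = 6 \left(-13\right) + 6 \sqrt{3} \sqrt{- \frac{1}{-4}} = -78 + 6 \sqrt{3} \sqrt{\left(-1\right) \left(- \frac{1}{4}\right)} = -78 + \frac{6 \sqrt{3}}{2} = -78 + 6 \sqrt{3} \cdot \frac{1}{2} = -78 + 3 \sqrt{3}$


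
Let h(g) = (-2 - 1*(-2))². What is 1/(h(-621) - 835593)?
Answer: -1/835593 ≈ -1.1968e-6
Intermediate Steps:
h(g) = 0 (h(g) = (-2 + 2)² = 0² = 0)
1/(h(-621) - 835593) = 1/(0 - 835593) = 1/(-835593) = -1/835593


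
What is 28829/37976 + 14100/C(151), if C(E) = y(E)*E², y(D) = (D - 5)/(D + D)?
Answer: 853243667/418609448 ≈ 2.0383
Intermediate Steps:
y(D) = (-5 + D)/(2*D) (y(D) = (-5 + D)/((2*D)) = (-5 + D)*(1/(2*D)) = (-5 + D)/(2*D))
C(E) = E*(-5 + E)/2 (C(E) = ((-5 + E)/(2*E))*E² = E*(-5 + E)/2)
28829/37976 + 14100/C(151) = 28829/37976 + 14100/(((½)*151*(-5 + 151))) = 28829*(1/37976) + 14100/(((½)*151*146)) = 28829/37976 + 14100/11023 = 853243667/418609448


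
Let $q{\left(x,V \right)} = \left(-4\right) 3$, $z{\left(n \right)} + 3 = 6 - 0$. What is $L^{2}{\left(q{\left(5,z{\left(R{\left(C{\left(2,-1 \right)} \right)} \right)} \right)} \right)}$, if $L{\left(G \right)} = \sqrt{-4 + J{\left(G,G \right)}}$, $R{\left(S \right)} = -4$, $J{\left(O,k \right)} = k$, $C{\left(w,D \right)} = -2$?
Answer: $-16$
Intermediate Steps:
$z{\left(n \right)} = 3$ ($z{\left(n \right)} = -3 + \left(6 - 0\right) = -3 + \left(6 + 0\right) = -3 + 6 = 3$)
$q{\left(x,V \right)} = -12$
$L{\left(G \right)} = \sqrt{-4 + G}$
$L^{2}{\left(q{\left(5,z{\left(R{\left(C{\left(2,-1 \right)} \right)} \right)} \right)} \right)} = \left(\sqrt{-4 - 12}\right)^{2} = \left(\sqrt{-16}\right)^{2} = \left(4 i\right)^{2} = -16$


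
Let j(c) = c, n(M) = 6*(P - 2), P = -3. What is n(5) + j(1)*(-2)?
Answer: -32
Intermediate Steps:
n(M) = -30 (n(M) = 6*(-3 - 2) = 6*(-5) = -30)
n(5) + j(1)*(-2) = -30 + 1*(-2) = -30 - 2 = -32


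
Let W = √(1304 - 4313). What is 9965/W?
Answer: -9965*I*√3009/3009 ≈ -181.66*I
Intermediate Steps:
W = I*√3009 (W = √(-3009) = I*√3009 ≈ 54.854*I)
9965/W = 9965/((I*√3009)) = 9965*(-I*√3009/3009) = -9965*I*√3009/3009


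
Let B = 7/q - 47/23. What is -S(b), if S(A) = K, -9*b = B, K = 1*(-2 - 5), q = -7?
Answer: 7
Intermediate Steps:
K = -7 (K = 1*(-7) = -7)
B = -70/23 (B = 7/(-7) - 47/23 = 7*(-⅐) - 47*1/23 = -1 - 47/23 = -70/23 ≈ -3.0435)
b = 70/207 (b = -⅑*(-70/23) = 70/207 ≈ 0.33816)
S(A) = -7
-S(b) = -1*(-7) = 7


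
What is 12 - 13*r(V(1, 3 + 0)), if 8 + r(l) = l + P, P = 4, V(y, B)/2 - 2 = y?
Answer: -14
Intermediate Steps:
V(y, B) = 4 + 2*y
r(l) = -4 + l (r(l) = -8 + (l + 4) = -8 + (4 + l) = -4 + l)
12 - 13*r(V(1, 3 + 0)) = 12 - 13*(-4 + (4 + 2*1)) = 12 - 13*(-4 + (4 + 2)) = 12 - 13*(-4 + 6) = 12 - 13*2 = 12 - 26 = -14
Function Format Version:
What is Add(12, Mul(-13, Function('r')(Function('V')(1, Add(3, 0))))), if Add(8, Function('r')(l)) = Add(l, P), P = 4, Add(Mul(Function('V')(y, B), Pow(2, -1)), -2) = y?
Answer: -14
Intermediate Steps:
Function('V')(y, B) = Add(4, Mul(2, y))
Function('r')(l) = Add(-4, l) (Function('r')(l) = Add(-8, Add(l, 4)) = Add(-8, Add(4, l)) = Add(-4, l))
Add(12, Mul(-13, Function('r')(Function('V')(1, Add(3, 0))))) = Add(12, Mul(-13, Add(-4, Add(4, Mul(2, 1))))) = Add(12, Mul(-13, Add(-4, Add(4, 2)))) = Add(12, Mul(-13, Add(-4, 6))) = Add(12, Mul(-13, 2)) = Add(12, -26) = -14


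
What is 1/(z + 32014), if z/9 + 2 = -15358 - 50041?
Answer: -1/556595 ≈ -1.7966e-6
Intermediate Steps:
z = -588609 (z = -18 + 9*(-15358 - 50041) = -18 + 9*(-65399) = -18 - 588591 = -588609)
1/(z + 32014) = 1/(-588609 + 32014) = 1/(-556595) = -1/556595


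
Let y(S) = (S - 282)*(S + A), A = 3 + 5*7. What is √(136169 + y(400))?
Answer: √187853 ≈ 433.42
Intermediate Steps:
A = 38 (A = 3 + 35 = 38)
y(S) = (-282 + S)*(38 + S) (y(S) = (S - 282)*(S + 38) = (-282 + S)*(38 + S))
√(136169 + y(400)) = √(136169 + (-10716 + 400² - 244*400)) = √(136169 + (-10716 + 160000 - 97600)) = √(136169 + 51684) = √187853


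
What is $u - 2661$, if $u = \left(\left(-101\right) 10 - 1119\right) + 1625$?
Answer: $-3165$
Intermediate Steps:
$u = -504$ ($u = \left(-1010 - 1119\right) + 1625 = -2129 + 1625 = -504$)
$u - 2661 = -504 - 2661 = -3165$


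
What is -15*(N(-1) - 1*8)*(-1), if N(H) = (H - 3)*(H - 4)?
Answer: 180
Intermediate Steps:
N(H) = (-4 + H)*(-3 + H) (N(H) = (-3 + H)*(-4 + H) = (-4 + H)*(-3 + H))
-15*(N(-1) - 1*8)*(-1) = -15*((12 + (-1)**2 - 7*(-1)) - 1*8)*(-1) = -15*((12 + 1 + 7) - 8)*(-1) = -15*(20 - 8)*(-1) = -15*12*(-1) = -180*(-1) = 180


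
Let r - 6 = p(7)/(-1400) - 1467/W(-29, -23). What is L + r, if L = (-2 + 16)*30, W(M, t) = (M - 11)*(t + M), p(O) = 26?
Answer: 30960103/72800 ≈ 425.28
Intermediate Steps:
W(M, t) = (-11 + M)*(M + t)
L = 420 (L = 14*30 = 420)
r = 384103/72800 (r = 6 + (26/(-1400) - 1467/((-29)**2 - 11*(-29) - 11*(-23) - 29*(-23))) = 6 + (26*(-1/1400) - 1467/(841 + 319 + 253 + 667)) = 6 + (-13/700 - 1467/2080) = 6 - 52697/72800 = 384103/72800 ≈ 5.2761)
L + r = 420 + 384103/72800 = 30960103/72800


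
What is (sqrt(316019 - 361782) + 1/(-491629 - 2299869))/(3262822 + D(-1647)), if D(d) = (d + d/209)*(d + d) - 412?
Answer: -209/5083707188226060 + 209*I*sqrt(45763)/1821139470 ≈ -4.1112e-14 + 2.4551e-5*I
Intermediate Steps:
D(d) = -412 + 420*d**2/209 (D(d) = (d + d*(1/209))*(2*d) - 412 = (d + d/209)*(2*d) - 412 = (210*d/209)*(2*d) - 412 = 420*d**2/209 - 412 = -412 + 420*d**2/209)
(sqrt(316019 - 361782) + 1/(-491629 - 2299869))/(3262822 + D(-1647)) = (sqrt(316019 - 361782) + 1/(-491629 - 2299869))/(3262822 + (-412 + (420/209)*(-1647)**2)) = (sqrt(-45763) + 1/(-2791498))/(3262822 + (-412 + (420/209)*2712609)) = (I*sqrt(45763) - 1/2791498)/(3262822 + (-412 + 1139295780/209)) = (-1/2791498 + I*sqrt(45763))/(3262822 + 1139209672/209) = (-1/2791498 + I*sqrt(45763))/(1821139470/209) = (-1/2791498 + I*sqrt(45763))*(209/1821139470) = -209/5083707188226060 + 209*I*sqrt(45763)/1821139470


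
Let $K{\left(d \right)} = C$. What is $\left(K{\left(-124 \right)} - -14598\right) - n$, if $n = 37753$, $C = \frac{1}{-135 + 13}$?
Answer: $- \frac{2824911}{122} \approx -23155.0$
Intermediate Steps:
$C = - \frac{1}{122}$ ($C = \frac{1}{-122} = - \frac{1}{122} \approx -0.0081967$)
$K{\left(d \right)} = - \frac{1}{122}$
$\left(K{\left(-124 \right)} - -14598\right) - n = \left(- \frac{1}{122} - -14598\right) - 37753 = \left(- \frac{1}{122} + 14598\right) - 37753 = \frac{1780955}{122} - 37753 = - \frac{2824911}{122}$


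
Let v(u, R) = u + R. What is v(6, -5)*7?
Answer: 7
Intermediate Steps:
v(u, R) = R + u
v(6, -5)*7 = (-5 + 6)*7 = 1*7 = 7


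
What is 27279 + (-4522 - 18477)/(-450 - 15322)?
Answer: 430267387/15772 ≈ 27280.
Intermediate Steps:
27279 + (-4522 - 18477)/(-450 - 15322) = 27279 - 22999/(-15772) = 27279 - 22999*(-1/15772) = 27279 + 22999/15772 = 430267387/15772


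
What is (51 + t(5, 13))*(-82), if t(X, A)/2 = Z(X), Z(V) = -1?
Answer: -4018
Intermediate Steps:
t(X, A) = -2 (t(X, A) = 2*(-1) = -2)
(51 + t(5, 13))*(-82) = (51 - 2)*(-82) = 49*(-82) = -4018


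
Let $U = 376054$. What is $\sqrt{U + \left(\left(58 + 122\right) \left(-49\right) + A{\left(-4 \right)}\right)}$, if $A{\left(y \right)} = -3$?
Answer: $\sqrt{367231} \approx 606.0$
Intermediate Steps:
$\sqrt{U + \left(\left(58 + 122\right) \left(-49\right) + A{\left(-4 \right)}\right)} = \sqrt{376054 + \left(\left(58 + 122\right) \left(-49\right) - 3\right)} = \sqrt{376054 + \left(180 \left(-49\right) - 3\right)} = \sqrt{376054 - 8823} = \sqrt{367231}$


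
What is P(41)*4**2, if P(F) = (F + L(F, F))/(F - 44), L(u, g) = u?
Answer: -1312/3 ≈ -437.33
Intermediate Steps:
P(F) = 2*F/(-44 + F) (P(F) = (F + F)/(F - 44) = (2*F)/(-44 + F) = 2*F/(-44 + F))
P(41)*4**2 = (2*41/(-44 + 41))*4**2 = (2*41/(-3))*16 = (2*41*(-1/3))*16 = -82/3*16 = -1312/3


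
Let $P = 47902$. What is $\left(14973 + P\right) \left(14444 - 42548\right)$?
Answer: $-1767039000$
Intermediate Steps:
$\left(14973 + P\right) \left(14444 - 42548\right) = \left(14973 + 47902\right) \left(14444 - 42548\right) = 62875 \left(-28104\right) = -1767039000$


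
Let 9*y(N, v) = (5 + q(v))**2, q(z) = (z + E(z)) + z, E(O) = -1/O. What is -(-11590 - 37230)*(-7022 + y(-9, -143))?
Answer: 1748066397560/20449 ≈ 8.5484e+7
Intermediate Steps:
q(z) = -1/z + 2*z (q(z) = (z - 1/z) + z = -1/z + 2*z)
y(N, v) = (5 - 1/v + 2*v)**2/9 (y(N, v) = (5 + (-1/v + 2*v))**2/9 = (5 - 1/v + 2*v)**2/9)
-(-11590 - 37230)*(-7022 + y(-9, -143)) = -(-11590 - 37230)*(-7022 + (1/9)*(-1 + 2*(-143)**2 + 5*(-143))**2/(-143)**2) = -(-48820)*(-7022 + (1/9)*(1/20449)*(-1 + 2*20449 - 715)**2) = -(-48820)*(-7022 + (1/9)*(1/20449)*(-1 + 40898 - 715)**2) = -(-48820)*(-7022 + (1/9)*(1/20449)*40182**2) = -(-48820)*(-7022 + (1/9)*(1/20449)*1614593124) = -(-48820)*(-7022 + 179399236/20449) = -(-48820)*35806358/20449 = -1*(-1748066397560/20449) = 1748066397560/20449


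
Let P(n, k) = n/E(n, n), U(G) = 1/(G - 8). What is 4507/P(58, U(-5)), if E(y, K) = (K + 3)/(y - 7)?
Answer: 274927/2958 ≈ 92.944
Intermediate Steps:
E(y, K) = (3 + K)/(-7 + y)
U(G) = 1/(-8 + G)
P(n, k) = n*(-7 + n)/(3 + n) (P(n, k) = n/(((3 + n)/(-7 + n))) = n*((-7 + n)/(3 + n)) = n*(-7 + n)/(3 + n))
4507/P(58, U(-5)) = 4507/((58*(-7 + 58)/(3 + 58))) = 4507/((58*51/61)) = 4507/((58*(1/61)*51)) = 4507/(2958/61) = 4507*(61/2958) = 274927/2958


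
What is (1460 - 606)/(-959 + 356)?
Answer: -854/603 ≈ -1.4163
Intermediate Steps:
(1460 - 606)/(-959 + 356) = 854/(-603) = 854*(-1/603) = -854/603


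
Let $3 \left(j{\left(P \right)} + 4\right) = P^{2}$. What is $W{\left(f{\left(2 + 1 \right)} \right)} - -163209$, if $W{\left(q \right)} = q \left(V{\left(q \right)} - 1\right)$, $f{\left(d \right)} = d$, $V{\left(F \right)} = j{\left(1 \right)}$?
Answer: $163195$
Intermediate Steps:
$j{\left(P \right)} = -4 + \frac{P^{2}}{3}$
$V{\left(F \right)} = - \frac{11}{3}$ ($V{\left(F \right)} = -4 + \frac{1^{2}}{3} = -4 + \frac{1}{3} \cdot 1 = -4 + \frac{1}{3} = - \frac{11}{3}$)
$W{\left(q \right)} = - \frac{14 q}{3}$ ($W{\left(q \right)} = q \left(- \frac{11}{3} - 1\right) = q \left(- \frac{14}{3}\right) = - \frac{14 q}{3}$)
$W{\left(f{\left(2 + 1 \right)} \right)} - -163209 = - \frac{14 \left(2 + 1\right)}{3} - -163209 = \left(- \frac{14}{3}\right) 3 + 163209 = -14 + 163209 = 163195$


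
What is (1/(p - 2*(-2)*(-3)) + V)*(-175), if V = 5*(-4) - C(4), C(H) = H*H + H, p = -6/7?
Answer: 126245/18 ≈ 7013.6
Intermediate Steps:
p = -6/7 (p = -6*⅐ = -6/7 ≈ -0.85714)
C(H) = H + H² (C(H) = H² + H = H + H²)
V = -40 (V = 5*(-4) - 4*(1 + 4) = -20 - 4*5 = -20 - 1*20 = -20 - 20 = -40)
(1/(p - 2*(-2)*(-3)) + V)*(-175) = (1/(-6/7 - 2*(-2)*(-3)) - 40)*(-175) = (1/(-6/7 + 4*(-3)) - 40)*(-175) = (1/(-6/7 - 12) - 40)*(-175) = (1/(-90/7) - 40)*(-175) = (-7/90 - 40)*(-175) = -3607/90*(-175) = 126245/18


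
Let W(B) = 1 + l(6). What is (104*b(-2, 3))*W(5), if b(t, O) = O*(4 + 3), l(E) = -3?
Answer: -4368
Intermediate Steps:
b(t, O) = 7*O (b(t, O) = O*7 = 7*O)
W(B) = -2 (W(B) = 1 - 3 = -2)
(104*b(-2, 3))*W(5) = (104*(7*3))*(-2) = (104*21)*(-2) = 2184*(-2) = -4368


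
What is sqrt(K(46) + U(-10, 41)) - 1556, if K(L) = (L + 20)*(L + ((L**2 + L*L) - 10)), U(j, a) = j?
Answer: -1556 + sqrt(281678) ≈ -1025.3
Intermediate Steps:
K(L) = (20 + L)*(-10 + L + 2*L**2) (K(L) = (20 + L)*(L + ((L**2 + L**2) - 10)) = (20 + L)*(L + (2*L**2 - 10)) = (20 + L)*(L + (-10 + 2*L**2)) = (20 + L)*(-10 + L + 2*L**2))
sqrt(K(46) + U(-10, 41)) - 1556 = sqrt((-200 + 2*46**3 + 10*46 + 41*46**2) - 10) - 1556 = sqrt((-200 + 2*97336 + 460 + 41*2116) - 10) - 1556 = sqrt((-200 + 194672 + 460 + 86756) - 10) - 1556 = sqrt(281688 - 10) - 1556 = sqrt(281678) - 1556 = -1556 + sqrt(281678)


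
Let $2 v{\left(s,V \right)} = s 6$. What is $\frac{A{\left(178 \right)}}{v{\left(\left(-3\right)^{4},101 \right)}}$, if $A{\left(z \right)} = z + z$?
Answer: $\frac{356}{243} \approx 1.465$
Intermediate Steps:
$A{\left(z \right)} = 2 z$
$v{\left(s,V \right)} = 3 s$ ($v{\left(s,V \right)} = \frac{s 6}{2} = \frac{6 s}{2} = 3 s$)
$\frac{A{\left(178 \right)}}{v{\left(\left(-3\right)^{4},101 \right)}} = \frac{2 \cdot 178}{3 \left(-3\right)^{4}} = \frac{356}{3 \cdot 81} = \frac{356}{243}$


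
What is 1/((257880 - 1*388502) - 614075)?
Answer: -1/744697 ≈ -1.3428e-6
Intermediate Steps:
1/((257880 - 1*388502) - 614075) = 1/((257880 - 388502) - 614075) = 1/(-130622 - 614075) = 1/(-744697) = -1/744697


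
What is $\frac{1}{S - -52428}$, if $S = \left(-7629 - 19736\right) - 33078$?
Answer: $- \frac{1}{8015} \approx -0.00012477$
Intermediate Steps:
$S = -60443$ ($S = -27365 - 33078 = -60443$)
$\frac{1}{S - -52428} = \frac{1}{-60443 - -52428} = \frac{1}{-60443 + 52428} = \frac{1}{-8015} = - \frac{1}{8015}$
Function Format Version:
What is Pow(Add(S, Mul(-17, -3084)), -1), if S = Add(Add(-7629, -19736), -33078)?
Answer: Rational(-1, 8015) ≈ -0.00012477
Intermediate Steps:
S = -60443 (S = Add(-27365, -33078) = -60443)
Pow(Add(S, Mul(-17, -3084)), -1) = Pow(Add(-60443, Mul(-17, -3084)), -1) = Pow(Add(-60443, 52428), -1) = Pow(-8015, -1) = Rational(-1, 8015)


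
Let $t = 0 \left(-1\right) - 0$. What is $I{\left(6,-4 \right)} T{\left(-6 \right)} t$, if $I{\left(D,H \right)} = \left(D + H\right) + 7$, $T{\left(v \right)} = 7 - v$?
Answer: $0$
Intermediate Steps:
$I{\left(D,H \right)} = 7 + D + H$
$t = 0$ ($t = 0 + 0 = 0$)
$I{\left(6,-4 \right)} T{\left(-6 \right)} t = \left(7 + 6 - 4\right) \left(7 - -6\right) 0 = 9 \left(7 + 6\right) 0 = 9 \cdot 13 \cdot 0 = 117 \cdot 0 = 0$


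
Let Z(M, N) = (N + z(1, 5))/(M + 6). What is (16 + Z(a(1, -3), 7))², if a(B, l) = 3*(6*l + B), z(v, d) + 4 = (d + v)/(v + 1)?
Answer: 56644/225 ≈ 251.75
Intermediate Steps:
z(v, d) = -4 + (d + v)/(1 + v) (z(v, d) = -4 + (d + v)/(v + 1) = -4 + (d + v)/(1 + v))
a(B, l) = 3*B + 18*l (a(B, l) = 3*(B + 6*l) = 3*B + 18*l)
Z(M, N) = (-1 + N)/(6 + M) (Z(M, N) = (N + (-4 + 5 - 3*1)/(1 + 1))/(M + 6) = (N + (-4 + 5 - 3)/2)/(6 + M) = (N + (½)*(-2))/(6 + M) = (N - 1)/(6 + M) = (-1 + N)/(6 + M))
(16 + Z(a(1, -3), 7))² = (16 + (-1 + 7)/(6 + (3*1 + 18*(-3))))² = (16 + 6/(6 + (3 - 54)))² = (16 + 6/(6 - 51))² = (16 + 6/(-45))² = (16 - 1/45*6)² = (16 - 2/15)² = (238/15)² = 56644/225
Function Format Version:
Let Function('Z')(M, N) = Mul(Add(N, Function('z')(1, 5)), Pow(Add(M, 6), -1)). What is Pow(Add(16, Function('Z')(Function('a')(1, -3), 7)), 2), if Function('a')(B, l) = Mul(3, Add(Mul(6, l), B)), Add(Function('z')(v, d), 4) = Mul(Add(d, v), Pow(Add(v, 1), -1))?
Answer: Rational(56644, 225) ≈ 251.75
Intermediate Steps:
Function('z')(v, d) = Add(-4, Mul(Pow(Add(1, v), -1), Add(d, v))) (Function('z')(v, d) = Add(-4, Mul(Add(d, v), Pow(Add(v, 1), -1))) = Add(-4, Mul(Add(d, v), Pow(Add(1, v), -1))) = Add(-4, Mul(Pow(Add(1, v), -1), Add(d, v))))
Function('a')(B, l) = Add(Mul(3, B), Mul(18, l)) (Function('a')(B, l) = Mul(3, Add(B, Mul(6, l))) = Add(Mul(3, B), Mul(18, l)))
Function('Z')(M, N) = Mul(Pow(Add(6, M), -1), Add(-1, N)) (Function('Z')(M, N) = Mul(Add(N, Mul(Pow(Add(1, 1), -1), Add(-4, 5, Mul(-3, 1)))), Pow(Add(M, 6), -1)) = Mul(Add(N, Mul(Pow(2, -1), Add(-4, 5, -3))), Pow(Add(6, M), -1)) = Mul(Add(N, Mul(Rational(1, 2), -2)), Pow(Add(6, M), -1)) = Mul(Add(N, -1), Pow(Add(6, M), -1)) = Mul(Add(-1, N), Pow(Add(6, M), -1)) = Mul(Pow(Add(6, M), -1), Add(-1, N)))
Pow(Add(16, Function('Z')(Function('a')(1, -3), 7)), 2) = Pow(Add(16, Mul(Pow(Add(6, Add(Mul(3, 1), Mul(18, -3))), -1), Add(-1, 7))), 2) = Pow(Add(16, Mul(Pow(Add(6, Add(3, -54)), -1), 6)), 2) = Pow(Add(16, Mul(Pow(Add(6, -51), -1), 6)), 2) = Pow(Add(16, Mul(Pow(-45, -1), 6)), 2) = Pow(Add(16, Mul(Rational(-1, 45), 6)), 2) = Pow(Add(16, Rational(-2, 15)), 2) = Pow(Rational(238, 15), 2) = Rational(56644, 225)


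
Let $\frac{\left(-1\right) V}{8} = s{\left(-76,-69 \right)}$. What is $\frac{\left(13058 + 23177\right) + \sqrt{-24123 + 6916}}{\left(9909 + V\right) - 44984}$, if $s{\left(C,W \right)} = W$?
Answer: $- \frac{36235}{34523} - \frac{i \sqrt{17207}}{34523} \approx -1.0496 - 0.0037997 i$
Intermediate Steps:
$V = 552$ ($V = \left(-8\right) \left(-69\right) = 552$)
$\frac{\left(13058 + 23177\right) + \sqrt{-24123 + 6916}}{\left(9909 + V\right) - 44984} = \frac{\left(13058 + 23177\right) + \sqrt{-24123 + 6916}}{\left(9909 + 552\right) - 44984} = \frac{36235 + \sqrt{-17207}}{10461 - 44984} = \frac{36235 + i \sqrt{17207}}{-34523} = \left(36235 + i \sqrt{17207}\right) \left(- \frac{1}{34523}\right) = - \frac{36235}{34523} - \frac{i \sqrt{17207}}{34523}$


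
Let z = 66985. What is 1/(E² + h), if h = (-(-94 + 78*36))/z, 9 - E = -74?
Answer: 66985/461456951 ≈ 0.00014516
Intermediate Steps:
E = 83 (E = 9 - 1*(-74) = 9 + 74 = 83)
h = -2714/66985 (h = -(-94 + 78*36)/66985 = -(-94 + 2808)*(1/66985) = -1*2714*(1/66985) = -2714*1/66985 = -2714/66985 ≈ -0.040517)
1/(E² + h) = 1/(83² - 2714/66985) = 1/(6889 - 2714/66985) = 1/(461456951/66985) = 66985/461456951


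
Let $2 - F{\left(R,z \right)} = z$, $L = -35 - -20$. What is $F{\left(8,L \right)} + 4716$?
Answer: $4733$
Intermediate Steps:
$L = -15$ ($L = -35 + 20 = -15$)
$F{\left(R,z \right)} = 2 - z$
$F{\left(8,L \right)} + 4716 = \left(2 - -15\right) + 4716 = \left(2 + 15\right) + 4716 = 17 + 4716 = 4733$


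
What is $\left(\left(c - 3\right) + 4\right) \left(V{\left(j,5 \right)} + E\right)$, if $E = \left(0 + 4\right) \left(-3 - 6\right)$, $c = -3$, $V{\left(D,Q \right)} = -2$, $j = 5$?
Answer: $76$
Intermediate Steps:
$E = -36$ ($E = 4 \left(-9\right) = -36$)
$\left(\left(c - 3\right) + 4\right) \left(V{\left(j,5 \right)} + E\right) = \left(\left(-3 - 3\right) + 4\right) \left(-2 - 36\right) = \left(-6 + 4\right) \left(-38\right) = \left(-2\right) \left(-38\right) = 76$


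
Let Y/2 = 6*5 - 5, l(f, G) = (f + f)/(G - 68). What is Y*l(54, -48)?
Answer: -1350/29 ≈ -46.552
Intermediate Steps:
l(f, G) = 2*f/(-68 + G) (l(f, G) = (2*f)/(-68 + G) = 2*f/(-68 + G))
Y = 50 (Y = 2*(6*5 - 5) = 2*(30 - 5) = 2*25 = 50)
Y*l(54, -48) = 50*(2*54/(-68 - 48)) = 50*(2*54/(-116)) = 50*(2*54*(-1/116)) = 50*(-27/29) = -1350/29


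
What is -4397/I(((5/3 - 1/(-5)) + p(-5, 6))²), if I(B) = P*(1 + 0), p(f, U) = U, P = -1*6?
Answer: 4397/6 ≈ 732.83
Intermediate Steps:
P = -6
I(B) = -6 (I(B) = -6*(1 + 0) = -6*1 = -6)
-4397/I(((5/3 - 1/(-5)) + p(-5, 6))²) = -4397/(-6) = -4397*(-⅙) = 4397/6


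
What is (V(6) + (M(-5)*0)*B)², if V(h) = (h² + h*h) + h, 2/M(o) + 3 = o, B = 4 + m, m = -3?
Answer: 6084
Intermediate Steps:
B = 1 (B = 4 - 3 = 1)
M(o) = 2/(-3 + o)
V(h) = h + 2*h² (V(h) = (h² + h²) + h = 2*h² + h = h + 2*h²)
(V(6) + (M(-5)*0)*B)² = (6*(1 + 2*6) + ((2/(-3 - 5))*0)*1)² = (6*(1 + 12) + ((2/(-8))*0)*1)² = (6*13 + ((2*(-⅛))*0)*1)² = (78 - ¼*0*1)² = (78 + 0*1)² = (78 + 0)² = 78² = 6084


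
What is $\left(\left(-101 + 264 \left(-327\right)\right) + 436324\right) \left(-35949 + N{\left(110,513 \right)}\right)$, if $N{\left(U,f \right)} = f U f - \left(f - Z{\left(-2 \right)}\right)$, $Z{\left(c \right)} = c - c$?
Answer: $10116209026560$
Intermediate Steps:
$Z{\left(c \right)} = 0$
$N{\left(U,f \right)} = - f + U f^{2}$ ($N{\left(U,f \right)} = f U f + \left(0 - f\right) = U f f - f = U f^{2} - f = - f + U f^{2}$)
$\left(\left(-101 + 264 \left(-327\right)\right) + 436324\right) \left(-35949 + N{\left(110,513 \right)}\right) = \left(\left(-101 + 264 \left(-327\right)\right) + 436324\right) \left(-35949 + 513 \left(-1 + 110 \cdot 513\right)\right) = \left(\left(-101 - 86328\right) + 436324\right) \left(-35949 + 513 \left(-1 + 56430\right)\right) = \left(-86429 + 436324\right) \left(-35949 + 513 \cdot 56429\right) = 349895 \left(-35949 + 28948077\right) = 349895 \cdot 28912128 = 10116209026560$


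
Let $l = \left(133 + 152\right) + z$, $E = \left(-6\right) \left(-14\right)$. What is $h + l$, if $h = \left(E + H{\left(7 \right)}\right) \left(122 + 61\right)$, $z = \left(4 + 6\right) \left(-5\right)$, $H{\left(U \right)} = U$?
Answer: $16888$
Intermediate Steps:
$E = 84$
$z = -50$ ($z = 10 \left(-5\right) = -50$)
$h = 16653$ ($h = \left(84 + 7\right) \left(122 + 61\right) = 91 \cdot 183 = 16653$)
$l = 235$ ($l = \left(133 + 152\right) - 50 = 285 - 50 = 235$)
$h + l = 16653 + 235 = 16888$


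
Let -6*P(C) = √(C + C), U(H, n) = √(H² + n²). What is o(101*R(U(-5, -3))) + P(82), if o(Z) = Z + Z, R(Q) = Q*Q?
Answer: 6868 - √41/3 ≈ 6865.9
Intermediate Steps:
P(C) = -√2*√C/6 (P(C) = -√(C + C)/6 = -√2*√C/6)
R(Q) = Q²
o(Z) = 2*Z
o(101*R(U(-5, -3))) + P(82) = 2*(101*(√((-5)² + (-3)²))²) - √2*√82/6 = 2*(101*(√(25 + 9))²) - √41/3 = 2*(101*(√34)²) - √41/3 = 2*(101*34) - √41/3 = 2*3434 - √41/3 = 6868 - √41/3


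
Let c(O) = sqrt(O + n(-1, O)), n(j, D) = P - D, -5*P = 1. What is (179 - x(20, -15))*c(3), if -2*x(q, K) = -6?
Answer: 176*I*sqrt(5)/5 ≈ 78.71*I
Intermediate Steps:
P = -1/5 (P = -1/5*1 = -1/5 ≈ -0.20000)
x(q, K) = 3 (x(q, K) = -1/2*(-6) = 3)
n(j, D) = -1/5 - D
c(O) = I*sqrt(5)/5 (c(O) = sqrt(O + (-1/5 - O)) = sqrt(-1/5) = I*sqrt(5)/5)
(179 - x(20, -15))*c(3) = (179 - 1*3)*(I*sqrt(5)/5) = (179 - 3)*(I*sqrt(5)/5) = 176*(I*sqrt(5)/5) = 176*I*sqrt(5)/5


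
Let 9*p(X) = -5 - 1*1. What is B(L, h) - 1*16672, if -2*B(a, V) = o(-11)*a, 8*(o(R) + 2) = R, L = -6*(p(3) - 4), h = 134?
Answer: -66499/4 ≈ -16625.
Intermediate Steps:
p(X) = -⅔ (p(X) = (-5 - 1*1)/9 = (-5 - 1)/9 = (⅑)*(-6) = -⅔)
L = 28 (L = -6*(-⅔ - 4) = -6*(-14/3) = 28)
o(R) = -2 + R/8
B(a, V) = 27*a/16 (B(a, V) = -(-2 + (⅛)*(-11))*a/2 = -(-2 - 11/8)*a/2 = -(-27)*a/16 = 27*a/16)
B(L, h) - 1*16672 = (27/16)*28 - 1*16672 = 189/4 - 16672 = -66499/4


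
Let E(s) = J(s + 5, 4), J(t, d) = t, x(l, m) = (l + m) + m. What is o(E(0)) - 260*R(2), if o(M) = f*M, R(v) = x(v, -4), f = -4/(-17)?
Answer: 26540/17 ≈ 1561.2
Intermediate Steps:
f = 4/17 (f = -4*(-1/17) = 4/17 ≈ 0.23529)
x(l, m) = l + 2*m
E(s) = 5 + s (E(s) = s + 5 = 5 + s)
R(v) = -8 + v (R(v) = v + 2*(-4) = v - 8 = -8 + v)
o(M) = 4*M/17
o(E(0)) - 260*R(2) = 4*(5 + 0)/17 - 260*(-8 + 2) = (4/17)*5 - 260*(-6) = 20/17 + 1560 = 26540/17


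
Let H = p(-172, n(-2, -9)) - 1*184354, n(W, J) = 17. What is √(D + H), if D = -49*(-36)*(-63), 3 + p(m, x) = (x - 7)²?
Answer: 3*I*√32821 ≈ 543.5*I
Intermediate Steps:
p(m, x) = -3 + (-7 + x)² (p(m, x) = -3 + (x - 7)² = -3 + (-7 + x)²)
D = -111132 (D = 1764*(-63) = -111132)
H = -184257 (H = (-3 + (-7 + 17)²) - 1*184354 = (-3 + 10²) - 184354 = (-3 + 100) - 184354 = 97 - 184354 = -184257)
√(D + H) = √(-111132 - 184257) = √(-295389) = 3*I*√32821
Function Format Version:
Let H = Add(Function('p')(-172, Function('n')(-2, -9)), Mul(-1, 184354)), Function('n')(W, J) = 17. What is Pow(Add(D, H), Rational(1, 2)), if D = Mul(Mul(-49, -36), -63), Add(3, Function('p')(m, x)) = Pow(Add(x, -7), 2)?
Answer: Mul(3, I, Pow(32821, Rational(1, 2))) ≈ Mul(543.50, I)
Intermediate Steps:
Function('p')(m, x) = Add(-3, Pow(Add(-7, x), 2)) (Function('p')(m, x) = Add(-3, Pow(Add(x, -7), 2)) = Add(-3, Pow(Add(-7, x), 2)))
D = -111132 (D = Mul(1764, -63) = -111132)
H = -184257 (H = Add(Add(-3, Pow(Add(-7, 17), 2)), Mul(-1, 184354)) = Add(Add(-3, Pow(10, 2)), -184354) = Add(Add(-3, 100), -184354) = Add(97, -184354) = -184257)
Pow(Add(D, H), Rational(1, 2)) = Pow(Add(-111132, -184257), Rational(1, 2)) = Pow(-295389, Rational(1, 2)) = Mul(3, I, Pow(32821, Rational(1, 2)))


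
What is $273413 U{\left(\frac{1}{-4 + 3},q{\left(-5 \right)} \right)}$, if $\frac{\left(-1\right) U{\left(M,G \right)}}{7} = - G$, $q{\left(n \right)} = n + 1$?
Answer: $-7655564$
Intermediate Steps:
$q{\left(n \right)} = 1 + n$
$U{\left(M,G \right)} = 7 G$ ($U{\left(M,G \right)} = - 7 \left(- G\right) = 7 G$)
$273413 U{\left(\frac{1}{-4 + 3},q{\left(-5 \right)} \right)} = 273413 \cdot 7 \left(1 - 5\right) = 273413 \cdot 7 \left(-4\right) = 273413 \left(-28\right) = -7655564$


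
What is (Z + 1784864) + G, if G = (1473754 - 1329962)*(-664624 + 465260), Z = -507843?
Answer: -28665671267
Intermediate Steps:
G = -28666948288 (G = 143792*(-199364) = -28666948288)
(Z + 1784864) + G = (-507843 + 1784864) - 28666948288 = 1277021 - 28666948288 = -28665671267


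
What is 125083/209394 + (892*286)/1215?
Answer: 5952321997/28268190 ≈ 210.57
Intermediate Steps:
125083/209394 + (892*286)/1215 = 125083*(1/209394) + 255112*(1/1215) = 125083/209394 + 255112/1215 = 5952321997/28268190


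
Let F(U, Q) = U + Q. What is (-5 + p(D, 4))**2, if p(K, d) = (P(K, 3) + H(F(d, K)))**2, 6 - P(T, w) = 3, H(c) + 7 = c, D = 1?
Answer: 16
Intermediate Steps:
F(U, Q) = Q + U
H(c) = -7 + c
P(T, w) = 3 (P(T, w) = 6 - 1*3 = 6 - 3 = 3)
p(K, d) = (-4 + K + d)**2 (p(K, d) = (3 + (-7 + (K + d)))**2 = (3 + (-7 + K + d))**2 = (-4 + K + d)**2)
(-5 + p(D, 4))**2 = (-5 + (-4 + 1 + 4)**2)**2 = (-5 + 1**2)**2 = (-5 + 1)**2 = (-4)**2 = 16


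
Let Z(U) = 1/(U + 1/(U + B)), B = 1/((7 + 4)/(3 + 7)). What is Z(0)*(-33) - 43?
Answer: -73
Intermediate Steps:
B = 10/11 (B = 1/(11/10) = 10/11 ≈ 0.90909)
Z(U) = 1/(U + 1/(10/11 + U)) (Z(U) = 1/(U + 1/(U + 10/11)) = 1/(U + 1/(10/11 + U)))
Z(0)*(-33) - 43 = ((10 + 11*0)/(11 + 10*0 + 11*0**2))*(-33) - 43 = ((10 + 0)/(11 + 0 + 11*0))*(-33) - 43 = (10/(11 + 0 + 0))*(-33) - 43 = (10/11)*(-33) - 43 = -30 - 43 = -73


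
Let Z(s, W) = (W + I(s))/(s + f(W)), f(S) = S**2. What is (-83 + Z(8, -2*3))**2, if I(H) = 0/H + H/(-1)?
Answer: 3359889/484 ≈ 6941.9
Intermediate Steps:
I(H) = -H (I(H) = 0 + H*(-1) = 0 - H = -H)
Z(s, W) = (W - s)/(s + W**2)
(-83 + Z(8, -2*3))**2 = (-83 + (-2*3 - 1*8)/(8 + (-2*3)**2))**2 = (-83 + (-6 - 8)/(8 + (-6)**2))**2 = (-83 - 14/(8 + 36))**2 = (-83 - 14/44)**2 = (-83 + (1/44)*(-14))**2 = (-83 - 7/22)**2 = (-1833/22)**2 = 3359889/484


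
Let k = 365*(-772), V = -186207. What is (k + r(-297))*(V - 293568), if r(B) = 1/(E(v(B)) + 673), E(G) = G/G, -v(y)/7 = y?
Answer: 91118733183225/674 ≈ 1.3519e+11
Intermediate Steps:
v(y) = -7*y
E(G) = 1
r(B) = 1/674 (r(B) = 1/(1 + 673) = 1/674)
k = -281780
(k + r(-297))*(V - 293568) = (-281780 + 1/674)*(-186207 - 293568) = -189919719/674*(-479775) = 91118733183225/674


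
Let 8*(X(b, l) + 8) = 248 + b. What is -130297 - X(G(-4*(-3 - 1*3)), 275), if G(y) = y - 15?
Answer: -1042569/8 ≈ -1.3032e+5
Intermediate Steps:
G(y) = -15 + y
X(b, l) = 23 + b/8 (X(b, l) = -8 + (248 + b)/8 = -8 + (31 + b/8) = 23 + b/8)
-130297 - X(G(-4*(-3 - 1*3)), 275) = -130297 - (23 + (-15 - 4*(-3 - 1*3))/8) = -130297 - (23 + (-15 - 4*(-3 - 3))/8) = -130297 - (23 + (-15 - 4*(-6))/8) = -130297 - (23 + (-15 + 24)/8) = -130297 - (23 + (⅛)*9) = -130297 - (23 + 9/8) = -130297 - 1*193/8 = -130297 - 193/8 = -1042569/8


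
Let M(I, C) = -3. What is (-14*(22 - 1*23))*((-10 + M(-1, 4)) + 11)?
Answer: -28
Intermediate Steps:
(-14*(22 - 1*23))*((-10 + M(-1, 4)) + 11) = (-14*(22 - 1*23))*((-10 - 3) + 11) = (-14*(22 - 23))*(-13 + 11) = -14*(-1)*(-2) = 14*(-2) = -28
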